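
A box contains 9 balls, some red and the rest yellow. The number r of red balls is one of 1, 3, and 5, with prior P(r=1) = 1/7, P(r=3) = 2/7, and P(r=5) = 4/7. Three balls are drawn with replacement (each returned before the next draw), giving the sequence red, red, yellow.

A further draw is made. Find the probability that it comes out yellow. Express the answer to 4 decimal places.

0.4978

Compute the likelihood of the observed sequence for each case: P(data | r = 1) = (1/9)(1/9)(8/9) = 0.010974; P(data | r = 3) = (3/9)(3/9)(6/9) = 0.074074; P(data | r = 5) = (5/9)(5/9)(4/9) = 0.13717.
Weighting by the prior gives 1/7 · 0.010974 = 0.0015677, 2/7 · 0.074074 = 0.021164, 4/7 · 0.13717 = 0.078385; these sum to 0.10112.
Dividing through by the total gives posterior P(r = 1 | data) = 0.015504, P(r = 3 | data) = 0.2093, P(r = 5 | data) = 0.77519.
The predictive probability is P(yellow next | data) = (8/9)(0.015504) + (2/3)(0.2093) + (4/9)(0.77519) = 0.49785.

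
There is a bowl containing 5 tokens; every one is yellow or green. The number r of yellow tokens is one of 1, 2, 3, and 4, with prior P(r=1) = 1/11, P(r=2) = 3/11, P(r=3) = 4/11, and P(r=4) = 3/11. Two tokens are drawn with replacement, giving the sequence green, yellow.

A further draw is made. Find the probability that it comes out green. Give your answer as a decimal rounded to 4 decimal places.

Compute the likelihood of the observed sequence for each case: P(data | r = 1) = (4/5)(1/5) = 4/25; P(data | r = 2) = (3/5)(2/5) = 6/25; P(data | r = 3) = (2/5)(3/5) = 6/25; P(data | r = 4) = (1/5)(4/5) = 4/25.
Weighting by the prior gives 1/11 · 4/25 = 4/275, 3/11 · 6/25 = 18/275, 4/11 · 6/25 = 24/275, 3/11 · 4/25 = 12/275; these sum to 58/275.
Dividing through by the total gives posterior P(r = 1 | data) = 2/29, P(r = 2 | data) = 9/29, P(r = 3 | data) = 12/29, P(r = 4 | data) = 6/29.
Averaging over the posterior, P(green next | data) = (4/5)(2/29) + (3/5)(9/29) + (2/5)(12/29) + (1/5)(6/29) = 13/29.

0.4483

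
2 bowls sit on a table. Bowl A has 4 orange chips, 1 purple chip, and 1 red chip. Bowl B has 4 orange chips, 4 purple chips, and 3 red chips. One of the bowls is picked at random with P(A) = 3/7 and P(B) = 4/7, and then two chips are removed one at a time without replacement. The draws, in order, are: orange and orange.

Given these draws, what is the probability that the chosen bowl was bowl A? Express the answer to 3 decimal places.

The likelihood of the observed sequence under each hypothesis: P(data | bowl A) = (4/6)(3/5) = 2/5; P(data | bowl B) = (4/11)(3/10) = 6/55.
The prior-weighted likelihoods are 3/7 · 2/5 = 6/35, 4/7 · 6/55 = 24/385; these sum to 18/77.
So P(bowl A | data) = (6/35) / (18/77) = 11/15.

0.733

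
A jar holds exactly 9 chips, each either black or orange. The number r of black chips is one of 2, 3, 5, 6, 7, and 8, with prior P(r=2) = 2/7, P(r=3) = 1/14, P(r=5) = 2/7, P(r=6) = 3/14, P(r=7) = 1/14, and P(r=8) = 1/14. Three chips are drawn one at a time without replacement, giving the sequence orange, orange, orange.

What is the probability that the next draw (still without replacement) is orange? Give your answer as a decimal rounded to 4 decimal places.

0.5922

Under each hypothesis, the probability of the observed sequence is: P(data | r = 2) = (7/9)(6/8)(5/7) = 0.41667; P(data | r = 3) = (6/9)(5/8)(4/7) = 0.2381; P(data | r = 5) = (4/9)(3/8)(2/7) = 0.047619; P(data | r = 6) = (3/9)(2/8)(1/7) = 0.011905; P(data | r = 7) = (2/9)(1/8)(0/7) = 0; P(data | r = 8) = (1/9)(0/8) = 0.
Multiplying each by its prior: 2/7 · 0.41667 = 0.11905, 1/14 · 0.2381 = 0.017007, 2/7 · 0.047619 = 0.013605, 3/14 · 0.011905 = 0.002551, 1/14 · 0 = 0, 1/14 · 0 = 0; summing to 0.15221.
Dividing through by the total gives posterior P(r = 2 | data) = 0.78212, P(r = 3 | data) = 0.11173, P(r = 5 | data) = 0.089385, P(r = 6 | data) = 0.01676, P(r = 7 | data) = 0, P(r = 8 | data) = 0.
Averaging over the posterior, P(orange next | data) = (2/3)(0.78212) + (1/2)(0.11173) + (1/6)(0.089385) + (0)(0.01676) = 0.59218.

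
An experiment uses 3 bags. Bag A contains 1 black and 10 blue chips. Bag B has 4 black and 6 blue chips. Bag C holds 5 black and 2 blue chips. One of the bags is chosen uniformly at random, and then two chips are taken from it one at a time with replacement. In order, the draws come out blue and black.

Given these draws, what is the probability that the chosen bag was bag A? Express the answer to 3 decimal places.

For each hypothesis, P(data | H) works out to: P(data | bag A) = (10/11)(1/11) = 0.082645; P(data | bag B) = (6/10)(4/10) = 0.24; P(data | bag C) = (2/7)(5/7) = 0.20408.
Weighting by the prior gives 1/3 · 0.082645 = 0.027548, 1/3 · 0.24 = 0.08, 1/3 · 0.20408 = 0.068027; summing to 0.17558.
Therefore the posterior P(bag A | data) = (0.027548) / (0.17558) = 0.1569.

0.157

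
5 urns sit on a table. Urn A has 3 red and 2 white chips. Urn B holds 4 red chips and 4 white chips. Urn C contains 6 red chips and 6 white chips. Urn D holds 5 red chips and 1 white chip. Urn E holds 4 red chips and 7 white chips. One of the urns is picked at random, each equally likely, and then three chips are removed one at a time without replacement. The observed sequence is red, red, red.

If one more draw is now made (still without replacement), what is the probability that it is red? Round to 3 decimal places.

0.484

Compute the likelihood of the observed sequence for each case: P(data | urn A) = (3/5)(2/4)(1/3) = 0.1; P(data | urn B) = (4/8)(3/7)(2/6) = 0.071429; P(data | urn C) = (6/12)(5/11)(4/10) = 0.090909; P(data | urn D) = (5/6)(4/5)(3/4) = 0.5; P(data | urn E) = (4/11)(3/10)(2/9) = 0.024242.
Weighting by the prior gives 1/5 · 0.1 = 0.02, 1/5 · 0.071429 = 0.014286, 1/5 · 0.090909 = 0.018182, 1/5 · 0.5 = 0.1, 1/5 · 0.024242 = 0.0048485; summing to 0.15732.
The posterior is then P(urn A | data) = 0.12713, P(urn B | data) = 0.090809, P(urn C | data) = 0.11558, P(urn D | data) = 0.63566, P(urn E | data) = 0.03082.
So P(red next | data) = Σ P(red next | H) P(H | data) = (0)(0.12713) + (1/5)(0.090809) + (1/3)(0.11558) + (2/3)(0.63566) + (1/8)(0.03082) = 0.48431.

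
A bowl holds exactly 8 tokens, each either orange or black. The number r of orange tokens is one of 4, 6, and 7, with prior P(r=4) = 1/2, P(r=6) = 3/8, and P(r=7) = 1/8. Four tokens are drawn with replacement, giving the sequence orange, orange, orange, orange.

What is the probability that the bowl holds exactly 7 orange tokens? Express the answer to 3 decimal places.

0.328

For each hypothesis, P(data | H) works out to: P(data | r = 4) = (4/8)(4/8)(4/8)(4/8) = 0.0625; P(data | r = 6) = (6/8)(6/8)(6/8)(6/8) = 0.31641; P(data | r = 7) = (7/8)(7/8)(7/8)(7/8) = 0.58618.
Weighting by the prior gives 1/2 · 0.0625 = 0.03125, 3/8 · 0.31641 = 0.11865, 1/8 · 0.58618 = 0.073273; with total 0.22318.
By Bayes' rule, P(r = 7 | data) = (0.073273) / (0.22318) = 0.32832.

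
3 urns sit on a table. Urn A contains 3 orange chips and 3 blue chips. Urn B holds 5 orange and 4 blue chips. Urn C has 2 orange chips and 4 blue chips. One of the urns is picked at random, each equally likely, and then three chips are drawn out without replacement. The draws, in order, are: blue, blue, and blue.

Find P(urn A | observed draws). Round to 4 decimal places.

For each hypothesis, P(data | H) works out to: P(data | urn A) = (3/6)(2/5)(1/4) = 1/20; P(data | urn B) = (4/9)(3/8)(2/7) = 1/21; P(data | urn C) = (4/6)(3/5)(2/4) = 1/5.
Weighting by the prior gives 1/3 · 1/20 = 1/60, 1/3 · 1/21 = 1/63, 1/3 · 1/5 = 1/15; these sum to 25/252.
So P(urn A | data) = (1/60) / (25/252) = 21/125.

0.1680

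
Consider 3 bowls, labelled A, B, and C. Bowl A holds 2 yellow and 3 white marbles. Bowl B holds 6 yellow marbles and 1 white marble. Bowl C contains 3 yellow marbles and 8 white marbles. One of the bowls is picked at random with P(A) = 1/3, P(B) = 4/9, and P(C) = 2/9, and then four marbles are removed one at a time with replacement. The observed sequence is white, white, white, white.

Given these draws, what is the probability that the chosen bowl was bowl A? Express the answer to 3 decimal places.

0.409

Compute the likelihood of the observed sequence for each case: P(data | bowl A) = (3/5)(3/5)(3/5)(3/5) = 0.1296; P(data | bowl B) = (1/7)(1/7)(1/7)(1/7) = 0.00041649; P(data | bowl C) = (8/11)(8/11)(8/11)(8/11) = 0.27976.
Multiplying each by its prior: 1/3 · 0.1296 = 0.0432, 4/9 · 0.00041649 = 0.00018511, 2/9 · 0.27976 = 0.062169; with total 0.10555.
Hence P(bowl A | data) = (0.0432) / (0.10555) = 0.40927.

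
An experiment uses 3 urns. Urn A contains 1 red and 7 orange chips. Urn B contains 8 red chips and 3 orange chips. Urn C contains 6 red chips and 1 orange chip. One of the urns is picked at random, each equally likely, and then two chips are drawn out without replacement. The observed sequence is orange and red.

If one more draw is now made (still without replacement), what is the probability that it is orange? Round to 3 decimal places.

0.357

For each hypothesis, P(data | H) works out to: P(data | urn A) = (7/8)(1/7) = 0.125; P(data | urn B) = (3/11)(8/10) = 0.21818; P(data | urn C) = (1/7)(6/6) = 0.14286.
Multiplying each by its prior: 1/3 · 0.125 = 0.041667, 1/3 · 0.21818 = 0.072727, 1/3 · 0.14286 = 0.047619; summing to 0.16201.
Dividing through by the total gives posterior P(urn A | data) = 0.25718, P(urn B | data) = 0.4489, P(urn C | data) = 0.29392.
So P(orange next | data) = Σ P(orange next | H) P(H | data) = (1)(0.25718) + (2/9)(0.4489) + (0)(0.29392) = 0.35694.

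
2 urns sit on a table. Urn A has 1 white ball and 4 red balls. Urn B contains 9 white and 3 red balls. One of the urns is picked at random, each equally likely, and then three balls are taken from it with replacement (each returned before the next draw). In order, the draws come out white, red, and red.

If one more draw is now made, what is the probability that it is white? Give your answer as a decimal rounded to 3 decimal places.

0.347

Under each hypothesis, the probability of the observed sequence is: P(data | urn A) = (1/5)(4/5)(4/5) = 0.128; P(data | urn B) = (9/12)(3/12)(3/12) = 0.046875.
Weighting by the prior gives 1/2 · 0.128 = 0.064, 1/2 · 0.046875 = 0.023438; summing to 0.087438.
Dividing through by the total gives posterior P(urn A | data) = 0.73195, P(urn B | data) = 0.26805.
So P(white next | data) = Σ P(white next | H) P(H | data) = (1/5)(0.73195) + (3/4)(0.26805) = 0.34743.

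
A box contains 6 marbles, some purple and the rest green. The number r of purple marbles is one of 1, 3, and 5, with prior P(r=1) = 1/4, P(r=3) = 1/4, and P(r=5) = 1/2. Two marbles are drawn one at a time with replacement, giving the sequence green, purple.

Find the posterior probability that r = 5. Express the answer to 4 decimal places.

Compute the likelihood of the observed sequence for each case: P(data | r = 1) = (5/6)(1/6) = 5/36; P(data | r = 3) = (3/6)(3/6) = 1/4; P(data | r = 5) = (1/6)(5/6) = 5/36.
Multiplying each by its prior: 1/4 · 5/36 = 5/144, 1/4 · 1/4 = 1/16, 1/2 · 5/36 = 5/72; summing to 1/6.
Hence P(r = 5 | data) = (5/72) / (1/6) = 5/12.

0.4167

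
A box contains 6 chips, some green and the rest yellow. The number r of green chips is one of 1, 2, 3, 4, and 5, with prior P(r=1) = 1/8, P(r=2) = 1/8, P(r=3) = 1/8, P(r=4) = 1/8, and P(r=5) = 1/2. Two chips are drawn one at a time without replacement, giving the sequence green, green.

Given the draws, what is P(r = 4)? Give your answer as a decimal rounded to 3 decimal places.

The likelihood of the observed sequence under each hypothesis: P(data | r = 1) = (1/6)(0/5) = 0; P(data | r = 2) = (2/6)(1/5) = 1/15; P(data | r = 3) = (3/6)(2/5) = 1/5; P(data | r = 4) = (4/6)(3/5) = 2/5; P(data | r = 5) = (5/6)(4/5) = 2/3.
Multiplying each by its prior: 1/8 · 0 = 0, 1/8 · 1/15 = 1/120, 1/8 · 1/5 = 1/40, 1/8 · 2/5 = 1/20, 1/2 · 2/3 = 1/3; with total 5/12.
Therefore the posterior P(r = 4 | data) = (1/20) / (5/12) = 3/25.

0.120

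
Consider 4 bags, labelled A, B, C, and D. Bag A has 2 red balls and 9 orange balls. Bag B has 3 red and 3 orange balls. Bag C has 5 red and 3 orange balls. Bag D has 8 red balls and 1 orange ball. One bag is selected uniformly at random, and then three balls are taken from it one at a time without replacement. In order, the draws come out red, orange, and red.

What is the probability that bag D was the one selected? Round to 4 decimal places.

0.2427

Under each hypothesis, the probability of the observed sequence is: P(data | bag A) = (2/11)(9/10)(1/9) = 0.018182; P(data | bag B) = (3/6)(3/5)(2/4) = 0.15; P(data | bag C) = (5/8)(3/7)(4/6) = 0.17857; P(data | bag D) = (8/9)(1/8)(7/7) = 0.11111.
Weighting by the prior gives 1/4 · 0.018182 = 0.0045455, 1/4 · 0.15 = 0.0375, 1/4 · 0.17857 = 0.044643, 1/4 · 0.11111 = 0.027778; these sum to 0.11447.
Hence P(bag D | data) = (0.027778) / (0.11447) = 0.24267.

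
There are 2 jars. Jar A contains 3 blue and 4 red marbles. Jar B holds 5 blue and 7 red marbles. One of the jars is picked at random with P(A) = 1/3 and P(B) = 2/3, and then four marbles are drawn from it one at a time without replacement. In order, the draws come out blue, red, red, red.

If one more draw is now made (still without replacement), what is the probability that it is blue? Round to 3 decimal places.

The likelihood of the observed sequence under each hypothesis: P(data | jar A) = (3/7)(4/6)(3/5)(2/4) = 0.085714; P(data | jar B) = (5/12)(7/11)(6/10)(5/9) = 0.088384.
Multiplying each by its prior: 1/3 · 0.085714 = 0.028571, 2/3 · 0.088384 = 0.058923; summing to 0.087494.
Normalising, the posterior is P(jar A | data) = 0.32655, P(jar B | data) = 0.67345.
The predictive probability is P(blue next | data) = (2/3)(0.32655) + (1/2)(0.67345) = 0.55443.

0.554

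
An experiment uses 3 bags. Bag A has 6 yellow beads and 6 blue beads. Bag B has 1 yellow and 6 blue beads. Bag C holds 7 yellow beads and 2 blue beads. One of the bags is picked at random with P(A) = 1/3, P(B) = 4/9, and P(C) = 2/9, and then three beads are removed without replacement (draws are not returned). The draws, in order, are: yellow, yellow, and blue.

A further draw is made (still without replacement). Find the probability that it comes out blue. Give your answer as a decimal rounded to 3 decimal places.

0.381

Under each hypothesis, the probability of the observed sequence is: P(data | bag A) = (6/12)(5/11)(6/10) = 3/22; P(data | bag B) = (1/7)(0/6) = 0; P(data | bag C) = (7/9)(6/8)(2/7) = 1/6.
Multiplying each by its prior: 1/3 · 3/22 = 1/22, 4/9 · 0 = 0, 2/9 · 1/6 = 1/27; these sum to 49/594.
The posterior is then P(bag A | data) = 27/49, P(bag B | data) = 0, P(bag C | data) = 22/49.
Averaging over the posterior, P(blue next | data) = (5/9)(27/49) + (1/6)(22/49) = 8/21.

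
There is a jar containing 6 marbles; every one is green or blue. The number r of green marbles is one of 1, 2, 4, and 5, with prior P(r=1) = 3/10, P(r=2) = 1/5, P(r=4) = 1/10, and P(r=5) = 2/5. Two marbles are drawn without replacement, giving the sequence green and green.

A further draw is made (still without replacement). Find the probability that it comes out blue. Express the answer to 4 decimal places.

Compute the likelihood of the observed sequence for each case: P(data | r = 1) = (1/6)(0/5) = 0; P(data | r = 2) = (2/6)(1/5) = 1/15; P(data | r = 4) = (4/6)(3/5) = 2/5; P(data | r = 5) = (5/6)(4/5) = 2/3.
Multiplying each by its prior: 3/10 · 0 = 0, 1/5 · 1/15 = 1/75, 1/10 · 2/5 = 1/25, 2/5 · 2/3 = 4/15; summing to 8/25.
Normalising, the posterior is P(r = 1 | data) = 0, P(r = 2 | data) = 1/24, P(r = 4 | data) = 1/8, P(r = 5 | data) = 5/6.
So P(blue next | data) = Σ P(blue next | H) P(H | data) = (1)(1/24) + (1/2)(1/8) + (1/4)(5/6) = 5/16.

0.3125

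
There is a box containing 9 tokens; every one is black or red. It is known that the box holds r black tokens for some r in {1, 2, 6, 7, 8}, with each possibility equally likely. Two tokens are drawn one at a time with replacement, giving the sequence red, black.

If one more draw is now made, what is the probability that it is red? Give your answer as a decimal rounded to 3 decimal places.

Compute the likelihood of the observed sequence for each case: P(data | r = 1) = (8/9)(1/9) = 8/81; P(data | r = 2) = (7/9)(2/9) = 14/81; P(data | r = 6) = (3/9)(6/9) = 2/9; P(data | r = 7) = (2/9)(7/9) = 14/81; P(data | r = 8) = (1/9)(8/9) = 8/81.
Weighting by the prior gives 1/5 · 8/81 = 8/405, 1/5 · 14/81 = 14/405, 1/5 · 2/9 = 2/45, 1/5 · 14/81 = 14/405, 1/5 · 8/81 = 8/405; summing to 62/405.
Dividing through by the total gives posterior P(r = 1 | data) = 4/31, P(r = 2 | data) = 7/31, P(r = 6 | data) = 9/31, P(r = 7 | data) = 7/31, P(r = 8 | data) = 4/31.
So P(red next | data) = Σ P(red next | H) P(H | data) = (8/9)(4/31) + (7/9)(7/31) + (1/3)(9/31) + (2/9)(7/31) + (1/9)(4/31) = 14/31.

0.452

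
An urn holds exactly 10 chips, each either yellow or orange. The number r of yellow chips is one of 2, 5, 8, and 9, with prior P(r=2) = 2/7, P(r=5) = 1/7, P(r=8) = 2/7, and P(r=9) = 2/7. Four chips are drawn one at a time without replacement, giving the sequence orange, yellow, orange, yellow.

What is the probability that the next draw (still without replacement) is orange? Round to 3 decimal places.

Under each hypothesis, the probability of the observed sequence is: P(data | r = 2) = (8/10)(2/9)(7/8)(1/7) = 0.022222; P(data | r = 5) = (5/10)(5/9)(4/8)(4/7) = 0.079365; P(data | r = 8) = (2/10)(8/9)(1/8)(7/7) = 0.022222; P(data | r = 9) = (1/10)(9/9)(0/8) = 0.
Multiplying each by its prior: 2/7 · 0.022222 = 0.0063492, 1/7 · 0.079365 = 0.011338, 2/7 · 0.022222 = 0.0063492, 2/7 · 0 = 0; summing to 0.024036.
The posterior is then P(r = 2 | data) = 0.26415, P(r = 5 | data) = 0.4717, P(r = 8 | data) = 0.26415, P(r = 9 | data) = 0.
So P(orange next | data) = Σ P(orange next | H) P(H | data) = (1)(0.26415) + (1/2)(0.4717) + (0)(0.26415) = 0.5.

0.500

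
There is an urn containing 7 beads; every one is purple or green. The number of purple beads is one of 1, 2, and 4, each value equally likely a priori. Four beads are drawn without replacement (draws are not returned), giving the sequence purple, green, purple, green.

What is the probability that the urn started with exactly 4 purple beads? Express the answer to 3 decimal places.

0.643

Compute the likelihood of the observed sequence for each case: P(data | r = 1) = (1/7)(6/6)(0/5) = 0; P(data | r = 2) = (2/7)(5/6)(1/5)(4/4) = 1/21; P(data | r = 4) = (4/7)(3/6)(3/5)(2/4) = 3/35.
Weighting by the prior gives 1/3 · 0 = 0, 1/3 · 1/21 = 1/63, 1/3 · 3/35 = 1/35; summing to 2/45.
Hence P(r = 4 | data) = (1/35) / (2/45) = 9/14.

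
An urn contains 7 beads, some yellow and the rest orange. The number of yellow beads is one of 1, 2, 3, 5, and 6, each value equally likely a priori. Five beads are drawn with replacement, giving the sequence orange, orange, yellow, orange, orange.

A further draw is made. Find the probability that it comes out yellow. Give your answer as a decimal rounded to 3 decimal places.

0.275

Under each hypothesis, the probability of the observed sequence is: P(data | r = 1) = (6/7)(6/7)(1/7)(6/7)(6/7) = 0.077111; P(data | r = 2) = (5/7)(5/7)(2/7)(5/7)(5/7) = 0.074374; P(data | r = 3) = (4/7)(4/7)(3/7)(4/7)(4/7) = 0.045695; P(data | r = 5) = (2/7)(2/7)(5/7)(2/7)(2/7) = 0.0047599; P(data | r = 6) = (1/7)(1/7)(6/7)(1/7)(1/7) = 0.00035699.
Multiplying each by its prior: 1/5 · 0.077111 = 0.015422, 1/5 · 0.074374 = 0.014875, 1/5 · 0.045695 = 0.009139, 1/5 · 0.0047599 = 0.00095198, 1/5 · 0.00035699 = 7.1399e-05; with total 0.040459.
Normalising, the posterior is P(r = 1 | data) = 0.38118, P(r = 2 | data) = 0.36765, P(r = 3 | data) = 0.22588, P(r = 5 | data) = 0.023529, P(r = 6 | data) = 0.0017647.
So P(yellow next | data) = Σ P(yellow next | H) P(H | data) = (1/7)(0.38118) + (2/7)(0.36765) + (3/7)(0.22588) + (5/7)(0.023529) + (6/7)(0.0017647) = 0.27462.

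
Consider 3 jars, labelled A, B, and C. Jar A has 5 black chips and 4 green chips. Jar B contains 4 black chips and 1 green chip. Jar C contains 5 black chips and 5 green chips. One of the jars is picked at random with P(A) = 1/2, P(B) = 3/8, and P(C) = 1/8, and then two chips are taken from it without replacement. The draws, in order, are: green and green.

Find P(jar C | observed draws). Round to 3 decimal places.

0.250

Under each hypothesis, the probability of the observed sequence is: P(data | jar A) = (4/9)(3/8) = 1/6; P(data | jar B) = (1/5)(0/4) = 0; P(data | jar C) = (5/10)(4/9) = 2/9.
The prior-weighted likelihoods are 1/2 · 1/6 = 1/12, 3/8 · 0 = 0, 1/8 · 2/9 = 1/36; these sum to 1/9.
Therefore the posterior P(jar C | data) = (1/36) / (1/9) = 1/4.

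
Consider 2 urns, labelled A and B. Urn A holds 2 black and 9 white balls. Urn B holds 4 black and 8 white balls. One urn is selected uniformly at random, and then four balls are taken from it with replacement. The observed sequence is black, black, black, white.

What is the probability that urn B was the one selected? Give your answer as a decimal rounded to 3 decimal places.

0.834

For each hypothesis, P(data | H) works out to: P(data | urn A) = (2/11)(2/11)(2/11)(9/11) = 0.0049177; P(data | urn B) = (4/12)(4/12)(4/12)(8/12) = 0.024691.
Weighting by the prior gives 1/2 · 0.0049177 = 0.0024588, 1/2 · 0.024691 = 0.012346; summing to 0.014805.
Therefore the posterior P(urn B | data) = (0.012346) / (0.014805) = 0.83391.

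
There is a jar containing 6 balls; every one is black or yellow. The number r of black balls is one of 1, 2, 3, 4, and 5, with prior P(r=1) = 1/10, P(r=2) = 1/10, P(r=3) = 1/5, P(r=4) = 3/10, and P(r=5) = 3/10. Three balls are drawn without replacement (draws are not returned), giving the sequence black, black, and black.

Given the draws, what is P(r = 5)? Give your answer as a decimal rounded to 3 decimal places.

0.682

The likelihood of the observed sequence under each hypothesis: P(data | r = 1) = (1/6)(0/5) = 0; P(data | r = 2) = (2/6)(1/5)(0/4) = 0; P(data | r = 3) = (3/6)(2/5)(1/4) = 1/20; P(data | r = 4) = (4/6)(3/5)(2/4) = 1/5; P(data | r = 5) = (5/6)(4/5)(3/4) = 1/2.
Weighting by the prior gives 1/10 · 0 = 0, 1/10 · 0 = 0, 1/5 · 1/20 = 1/100, 3/10 · 1/5 = 3/50, 3/10 · 1/2 = 3/20; summing to 11/50.
Hence P(r = 5 | data) = (3/20) / (11/50) = 15/22.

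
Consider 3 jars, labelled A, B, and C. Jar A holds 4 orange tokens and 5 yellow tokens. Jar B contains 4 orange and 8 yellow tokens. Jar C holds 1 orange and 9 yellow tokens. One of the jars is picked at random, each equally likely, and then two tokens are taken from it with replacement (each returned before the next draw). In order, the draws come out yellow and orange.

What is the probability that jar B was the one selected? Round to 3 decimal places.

0.397

Under each hypothesis, the probability of the observed sequence is: P(data | jar A) = (5/9)(4/9) = 0.24691; P(data | jar B) = (8/12)(4/12) = 0.22222; P(data | jar C) = (9/10)(1/10) = 0.09.
Weighting by the prior gives 1/3 · 0.24691 = 0.082305, 1/3 · 0.22222 = 0.074074, 1/3 · 0.09 = 0.03; summing to 0.18638.
By Bayes' rule, P(jar B | data) = (0.074074) / (0.18638) = 0.39744.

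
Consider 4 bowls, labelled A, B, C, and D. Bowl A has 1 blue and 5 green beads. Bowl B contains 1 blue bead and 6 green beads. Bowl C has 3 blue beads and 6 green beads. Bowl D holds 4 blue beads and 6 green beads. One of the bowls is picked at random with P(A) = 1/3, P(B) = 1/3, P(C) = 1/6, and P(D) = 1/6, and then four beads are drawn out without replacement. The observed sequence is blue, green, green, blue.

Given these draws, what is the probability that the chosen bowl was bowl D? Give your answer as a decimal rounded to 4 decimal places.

The likelihood of the observed sequence under each hypothesis: P(data | bowl A) = (1/6)(5/5)(4/4)(0/3) = 0; P(data | bowl B) = (1/7)(6/6)(5/5)(0/4) = 0; P(data | bowl C) = (3/9)(6/8)(5/7)(2/6) = 5/84; P(data | bowl D) = (4/10)(6/9)(5/8)(3/7) = 1/14.
Weighting by the prior gives 1/3 · 0 = 0, 1/3 · 0 = 0, 1/6 · 5/84 = 5/504, 1/6 · 1/14 = 1/84; with total 11/504.
So P(bowl D | data) = (1/84) / (11/504) = 6/11.

0.5455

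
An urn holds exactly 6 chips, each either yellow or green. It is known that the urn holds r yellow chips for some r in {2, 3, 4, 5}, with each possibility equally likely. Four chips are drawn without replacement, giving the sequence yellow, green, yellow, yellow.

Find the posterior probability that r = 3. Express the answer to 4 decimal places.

0.1429

The likelihood of the observed sequence under each hypothesis: P(data | r = 2) = (2/6)(4/5)(1/4)(0/3) = 0; P(data | r = 3) = (3/6)(3/5)(2/4)(1/3) = 1/20; P(data | r = 4) = (4/6)(2/5)(3/4)(2/3) = 2/15; P(data | r = 5) = (5/6)(1/5)(4/4)(3/3) = 1/6.
Weighting by the prior gives 1/4 · 0 = 0, 1/4 · 1/20 = 1/80, 1/4 · 2/15 = 1/30, 1/4 · 1/6 = 1/24; these sum to 7/80.
So P(r = 3 | data) = (1/80) / (7/80) = 1/7.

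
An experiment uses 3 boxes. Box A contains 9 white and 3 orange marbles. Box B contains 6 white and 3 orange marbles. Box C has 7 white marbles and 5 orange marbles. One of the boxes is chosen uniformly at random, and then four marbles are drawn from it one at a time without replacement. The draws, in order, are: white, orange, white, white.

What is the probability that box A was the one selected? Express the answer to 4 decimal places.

0.3803

Under each hypothesis, the probability of the observed sequence is: P(data | box A) = (9/12)(3/11)(8/10)(7/9) = 0.12727; P(data | box B) = (6/9)(3/8)(5/7)(4/6) = 0.11905; P(data | box C) = (7/12)(5/11)(6/10)(5/9) = 0.088384.
Weighting by the prior gives 1/3 · 0.12727 = 0.042424, 1/3 · 0.11905 = 0.039683, 1/3 · 0.088384 = 0.029461; summing to 0.11157.
Hence P(box A | data) = (0.042424) / (0.11157) = 0.38025.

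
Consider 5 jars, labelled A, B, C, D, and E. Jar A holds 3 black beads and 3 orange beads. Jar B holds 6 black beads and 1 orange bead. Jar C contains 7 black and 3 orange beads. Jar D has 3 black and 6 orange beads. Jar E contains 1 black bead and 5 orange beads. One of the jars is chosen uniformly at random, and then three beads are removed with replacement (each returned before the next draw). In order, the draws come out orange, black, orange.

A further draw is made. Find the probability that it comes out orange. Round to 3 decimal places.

0.595

For each hypothesis, P(data | H) works out to: P(data | jar A) = (3/6)(3/6)(3/6) = 0.125; P(data | jar B) = (1/7)(6/7)(1/7) = 0.017493; P(data | jar C) = (3/10)(7/10)(3/10) = 0.063; P(data | jar D) = (6/9)(3/9)(6/9) = 0.14815; P(data | jar E) = (5/6)(1/6)(5/6) = 0.11574.
The prior-weighted likelihoods are 1/5 · 0.125 = 0.025, 1/5 · 0.017493 = 0.0034985, 1/5 · 0.063 = 0.0126, 1/5 · 0.14815 = 0.02963, 1/5 · 0.11574 = 0.023148; summing to 0.093876.
Normalising, the posterior is P(jar A | data) = 0.26631, P(jar B | data) = 0.037268, P(jar C | data) = 0.13422, P(jar D | data) = 0.31562, P(jar E | data) = 0.24658.
The predictive probability is P(orange next | data) = (1/2)(0.26631) + (1/7)(0.037268) + (3/10)(0.13422) + (2/3)(0.31562) + (5/6)(0.24658) = 0.59464.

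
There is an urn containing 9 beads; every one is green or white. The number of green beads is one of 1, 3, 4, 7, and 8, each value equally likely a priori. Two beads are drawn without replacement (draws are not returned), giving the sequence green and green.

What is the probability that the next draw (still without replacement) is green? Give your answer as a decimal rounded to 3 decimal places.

0.709

For each hypothesis, P(data | H) works out to: P(data | r = 1) = (1/9)(0/8) = 0; P(data | r = 3) = (3/9)(2/8) = 1/12; P(data | r = 4) = (4/9)(3/8) = 1/6; P(data | r = 7) = (7/9)(6/8) = 7/12; P(data | r = 8) = (8/9)(7/8) = 7/9.
Multiplying each by its prior: 1/5 · 0 = 0, 1/5 · 1/12 = 1/60, 1/5 · 1/6 = 1/30, 1/5 · 7/12 = 7/60, 1/5 · 7/9 = 7/45; summing to 29/90.
Normalising, the posterior is P(r = 1 | data) = 0, P(r = 3 | data) = 3/58, P(r = 4 | data) = 3/29, P(r = 7 | data) = 21/58, P(r = 8 | data) = 14/29.
Averaging over the posterior, P(green next | data) = (1/7)(3/58) + (2/7)(3/29) + (5/7)(21/58) + (6/7)(14/29) = 144/203.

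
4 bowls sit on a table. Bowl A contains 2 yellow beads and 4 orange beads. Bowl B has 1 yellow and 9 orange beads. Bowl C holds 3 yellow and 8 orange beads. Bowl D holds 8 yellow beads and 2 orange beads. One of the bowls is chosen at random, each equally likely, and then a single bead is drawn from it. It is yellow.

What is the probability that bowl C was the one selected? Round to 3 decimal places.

Compute the likelihood of this draw for each case: P(data | bowl A) = (2/6) = 0.33333; P(data | bowl B) = (1/10) = 0.1; P(data | bowl C) = (3/11) = 0.27273; P(data | bowl D) = (8/10) = 0.8.
The prior-weighted likelihoods are 1/4 · 0.33333 = 0.083333, 1/4 · 0.1 = 0.025, 1/4 · 0.27273 = 0.068182, 1/4 · 0.8 = 0.2; summing to 0.37652.
Hence P(bowl C | data) = (0.068182) / (0.37652) = 0.18109.

0.181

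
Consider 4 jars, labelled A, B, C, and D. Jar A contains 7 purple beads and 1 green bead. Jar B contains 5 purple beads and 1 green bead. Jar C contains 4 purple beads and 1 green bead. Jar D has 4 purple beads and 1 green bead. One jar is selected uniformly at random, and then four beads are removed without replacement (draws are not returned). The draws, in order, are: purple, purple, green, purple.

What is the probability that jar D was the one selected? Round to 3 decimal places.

0.289

The likelihood of the observed sequence under each hypothesis: P(data | jar A) = (7/8)(6/7)(1/6)(5/5) = 1/8; P(data | jar B) = (5/6)(4/5)(1/4)(3/3) = 1/6; P(data | jar C) = (4/5)(3/4)(1/3)(2/2) = 1/5; P(data | jar D) = (4/5)(3/4)(1/3)(2/2) = 1/5.
Multiplying each by its prior: 1/4 · 1/8 = 1/32, 1/4 · 1/6 = 1/24, 1/4 · 1/5 = 1/20, 1/4 · 1/5 = 1/20; summing to 83/480.
So P(jar D | data) = (1/20) / (83/480) = 24/83.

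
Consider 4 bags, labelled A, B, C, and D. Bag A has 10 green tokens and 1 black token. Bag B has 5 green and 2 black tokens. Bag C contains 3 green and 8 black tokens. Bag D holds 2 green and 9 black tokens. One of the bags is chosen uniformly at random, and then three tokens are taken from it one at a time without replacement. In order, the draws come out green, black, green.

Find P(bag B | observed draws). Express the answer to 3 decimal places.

The likelihood of the observed sequence under each hypothesis: P(data | bag A) = (10/11)(1/10)(9/9) = 1/11; P(data | bag B) = (5/7)(2/6)(4/5) = 4/21; P(data | bag C) = (3/11)(8/10)(2/9) = 8/165; P(data | bag D) = (2/11)(9/10)(1/9) = 1/55.
Weighting by the prior gives 1/4 · 1/11 = 1/44, 1/4 · 4/21 = 1/21, 1/4 · 8/165 = 2/165, 1/4 · 1/55 = 1/220; summing to 67/770.
Hence P(bag B | data) = (1/21) / (67/770) = 110/201.

0.547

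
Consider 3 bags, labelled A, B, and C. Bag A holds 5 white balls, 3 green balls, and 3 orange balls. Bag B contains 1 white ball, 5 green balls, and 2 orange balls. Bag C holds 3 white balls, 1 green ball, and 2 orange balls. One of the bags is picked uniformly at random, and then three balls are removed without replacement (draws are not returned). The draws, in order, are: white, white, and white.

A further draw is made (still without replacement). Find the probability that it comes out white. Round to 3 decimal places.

0.137

Compute the likelihood of the observed sequence for each case: P(data | bag A) = (5/11)(4/10)(3/9) = 0.060606; P(data | bag B) = (1/8)(0/7) = 0; P(data | bag C) = (3/6)(2/5)(1/4) = 0.05.
The prior-weighted likelihoods are 1/3 · 0.060606 = 0.020202, 1/3 · 0 = 0, 1/3 · 0.05 = 0.016667; these sum to 0.036869.
Normalising, the posterior is P(bag A | data) = 0.54795, P(bag B | data) = 0, P(bag C | data) = 0.45205.
So P(white next | data) = Σ P(white next | H) P(H | data) = (1/4)(0.54795) + (0)(0.45205) = 0.13699.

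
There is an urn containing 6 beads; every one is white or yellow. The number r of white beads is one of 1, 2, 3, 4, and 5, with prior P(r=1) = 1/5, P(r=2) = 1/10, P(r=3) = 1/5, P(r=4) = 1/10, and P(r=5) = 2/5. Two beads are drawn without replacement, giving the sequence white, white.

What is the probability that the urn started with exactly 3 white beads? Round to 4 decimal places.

0.1132

Compute the likelihood of the observed sequence for each case: P(data | r = 1) = (1/6)(0/5) = 0; P(data | r = 2) = (2/6)(1/5) = 1/15; P(data | r = 3) = (3/6)(2/5) = 1/5; P(data | r = 4) = (4/6)(3/5) = 2/5; P(data | r = 5) = (5/6)(4/5) = 2/3.
The prior-weighted likelihoods are 1/5 · 0 = 0, 1/10 · 1/15 = 1/150, 1/5 · 1/5 = 1/25, 1/10 · 2/5 = 1/25, 2/5 · 2/3 = 4/15; summing to 53/150.
Hence P(r = 3 | data) = (1/25) / (53/150) = 6/53.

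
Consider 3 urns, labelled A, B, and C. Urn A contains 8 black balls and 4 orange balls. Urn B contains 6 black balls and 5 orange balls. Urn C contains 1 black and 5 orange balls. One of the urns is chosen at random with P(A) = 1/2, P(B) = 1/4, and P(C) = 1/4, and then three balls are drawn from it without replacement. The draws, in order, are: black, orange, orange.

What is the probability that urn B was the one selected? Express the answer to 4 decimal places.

0.2797

For each hypothesis, P(data | H) works out to: P(data | urn A) = (8/12)(4/11)(3/10) = 4/55; P(data | urn B) = (6/11)(5/10)(4/9) = 4/33; P(data | urn C) = (1/6)(5/5)(4/4) = 1/6.
Multiplying each by its prior: 1/2 · 4/55 = 2/55, 1/4 · 4/33 = 1/33, 1/4 · 1/6 = 1/24; these sum to 13/120.
Therefore the posterior P(urn B | data) = (1/33) / (13/120) = 40/143.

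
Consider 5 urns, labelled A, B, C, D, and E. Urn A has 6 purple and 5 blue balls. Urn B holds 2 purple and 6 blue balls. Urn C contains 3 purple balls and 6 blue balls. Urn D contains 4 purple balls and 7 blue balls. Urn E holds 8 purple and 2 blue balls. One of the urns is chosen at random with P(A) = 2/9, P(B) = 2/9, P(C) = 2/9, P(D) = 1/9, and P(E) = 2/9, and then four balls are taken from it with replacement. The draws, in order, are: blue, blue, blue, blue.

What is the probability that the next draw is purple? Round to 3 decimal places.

0.311

Compute the likelihood of the observed sequence for each case: P(data | urn A) = (5/11)(5/11)(5/11)(5/11) = 0.042688; P(data | urn B) = (6/8)(6/8)(6/8)(6/8) = 0.31641; P(data | urn C) = (6/9)(6/9)(6/9)(6/9) = 0.19753; P(data | urn D) = (7/11)(7/11)(7/11)(7/11) = 0.16399; P(data | urn E) = (2/10)(2/10)(2/10)(2/10) = 0.0016.
Weighting by the prior gives 2/9 · 0.042688 = 0.0094863, 2/9 · 0.31641 = 0.070312, 2/9 · 0.19753 = 0.043896, 1/9 · 0.16399 = 0.018221, 2/9 · 0.0016 = 0.00035556; summing to 0.14227.
The posterior is then P(urn A | data) = 0.066677, P(urn B | data) = 0.49421, P(urn C | data) = 0.30854, P(urn D | data) = 0.12807, P(urn E | data) = 0.0024991.
The predictive probability is P(purple next | data) = (6/11)(0.066677) + (1/4)(0.49421) + (1/3)(0.30854) + (4/11)(0.12807) + (4/5)(0.0024991) = 0.31134.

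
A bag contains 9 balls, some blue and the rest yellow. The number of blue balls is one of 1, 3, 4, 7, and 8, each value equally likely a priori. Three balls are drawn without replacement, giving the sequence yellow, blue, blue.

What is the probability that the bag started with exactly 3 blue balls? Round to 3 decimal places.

0.153

Under each hypothesis, the probability of the observed sequence is: P(data | r = 1) = (8/9)(1/8)(0/7) = 0; P(data | r = 3) = (6/9)(3/8)(2/7) = 1/14; P(data | r = 4) = (5/9)(4/8)(3/7) = 5/42; P(data | r = 7) = (2/9)(7/8)(6/7) = 1/6; P(data | r = 8) = (1/9)(8/8)(7/7) = 1/9.
Weighting by the prior gives 1/5 · 0 = 0, 1/5 · 1/14 = 1/70, 1/5 · 5/42 = 1/42, 1/5 · 1/6 = 1/30, 1/5 · 1/9 = 1/45; with total 59/630.
So P(r = 3 | data) = (1/70) / (59/630) = 9/59.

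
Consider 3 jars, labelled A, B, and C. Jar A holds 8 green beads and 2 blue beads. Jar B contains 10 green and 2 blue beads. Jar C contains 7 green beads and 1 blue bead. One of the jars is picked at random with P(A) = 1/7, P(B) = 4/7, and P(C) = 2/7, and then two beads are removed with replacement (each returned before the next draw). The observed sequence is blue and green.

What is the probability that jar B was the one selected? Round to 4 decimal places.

0.5946

The likelihood of the observed sequence under each hypothesis: P(data | jar A) = (2/10)(8/10) = 0.16; P(data | jar B) = (2/12)(10/12) = 0.13889; P(data | jar C) = (1/8)(7/8) = 0.10938.
The prior-weighted likelihoods are 1/7 · 0.16 = 0.022857, 4/7 · 0.13889 = 0.079365, 2/7 · 0.10938 = 0.03125; these sum to 0.13347.
Hence P(jar B | data) = (0.079365) / (0.13347) = 0.59462.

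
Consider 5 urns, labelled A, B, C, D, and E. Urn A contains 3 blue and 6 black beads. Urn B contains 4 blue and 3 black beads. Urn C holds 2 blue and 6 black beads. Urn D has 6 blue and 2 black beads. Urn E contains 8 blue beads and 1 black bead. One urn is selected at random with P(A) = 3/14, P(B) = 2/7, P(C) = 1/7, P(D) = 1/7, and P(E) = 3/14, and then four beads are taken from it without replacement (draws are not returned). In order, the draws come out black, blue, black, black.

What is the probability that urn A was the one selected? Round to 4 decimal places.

0.4717

For each hypothesis, P(data | H) works out to: P(data | urn A) = (6/9)(3/8)(5/7)(4/6) = 5/42; P(data | urn B) = (3/7)(4/6)(2/5)(1/4) = 1/35; P(data | urn C) = (6/8)(2/7)(5/6)(4/5) = 1/7; P(data | urn D) = (2/8)(6/7)(1/6)(0/5) = 0; P(data | urn E) = (1/9)(8/8)(0/7) = 0.
The prior-weighted likelihoods are 3/14 · 5/42 = 5/196, 2/7 · 1/35 = 2/245, 1/7 · 1/7 = 1/49, 1/7 · 0 = 0, 3/14 · 0 = 0; these sum to 53/980.
So P(urn A | data) = (5/196) / (53/980) = 25/53.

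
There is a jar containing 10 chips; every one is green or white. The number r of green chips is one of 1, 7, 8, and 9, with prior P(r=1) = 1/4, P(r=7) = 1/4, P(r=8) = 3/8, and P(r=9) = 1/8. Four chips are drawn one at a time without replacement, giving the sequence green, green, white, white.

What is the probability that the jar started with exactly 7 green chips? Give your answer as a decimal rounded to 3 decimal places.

For each hypothesis, P(data | H) works out to: P(data | r = 1) = (1/10)(0/9) = 0; P(data | r = 7) = (7/10)(6/9)(3/8)(2/7) = 1/20; P(data | r = 8) = (8/10)(7/9)(2/8)(1/7) = 1/45; P(data | r = 9) = (9/10)(8/9)(1/8)(0/7) = 0.
Weighting by the prior gives 1/4 · 0 = 0, 1/4 · 1/20 = 1/80, 3/8 · 1/45 = 1/120, 1/8 · 0 = 0; these sum to 1/48.
Therefore the posterior P(r = 7 | data) = (1/80) / (1/48) = 3/5.

0.600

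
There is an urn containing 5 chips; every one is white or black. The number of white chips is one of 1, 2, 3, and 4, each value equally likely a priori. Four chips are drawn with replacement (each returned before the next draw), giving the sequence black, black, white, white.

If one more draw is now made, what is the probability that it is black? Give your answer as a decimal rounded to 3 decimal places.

0.500

Under each hypothesis, the probability of the observed sequence is: P(data | r = 1) = (4/5)(4/5)(1/5)(1/5) = 16/625; P(data | r = 2) = (3/5)(3/5)(2/5)(2/5) = 36/625; P(data | r = 3) = (2/5)(2/5)(3/5)(3/5) = 36/625; P(data | r = 4) = (1/5)(1/5)(4/5)(4/5) = 16/625.
Multiplying each by its prior: 1/4 · 16/625 = 4/625, 1/4 · 36/625 = 9/625, 1/4 · 36/625 = 9/625, 1/4 · 16/625 = 4/625; these sum to 26/625.
Normalising, the posterior is P(r = 1 | data) = 2/13, P(r = 2 | data) = 9/26, P(r = 3 | data) = 9/26, P(r = 4 | data) = 2/13.
So P(black next | data) = Σ P(black next | H) P(H | data) = (4/5)(2/13) + (3/5)(9/26) + (2/5)(9/26) + (1/5)(2/13) = 1/2.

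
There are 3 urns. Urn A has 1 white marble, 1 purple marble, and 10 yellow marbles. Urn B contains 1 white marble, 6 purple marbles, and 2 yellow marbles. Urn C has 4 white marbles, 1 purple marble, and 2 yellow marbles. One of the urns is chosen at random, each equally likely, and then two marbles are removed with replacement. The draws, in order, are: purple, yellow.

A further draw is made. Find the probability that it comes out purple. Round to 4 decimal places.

0.4272

The likelihood of the observed sequence under each hypothesis: P(data | urn A) = (1/12)(10/12) = 0.069444; P(data | urn B) = (6/9)(2/9) = 0.14815; P(data | urn C) = (1/7)(2/7) = 0.040816.
The prior-weighted likelihoods are 1/3 · 0.069444 = 0.023148, 1/3 · 0.14815 = 0.049383, 1/3 · 0.040816 = 0.013605; summing to 0.086136.
The posterior is then P(urn A | data) = 0.26874, P(urn B | data) = 0.57331, P(urn C | data) = 0.15795.
The predictive probability is P(purple next | data) = (1/12)(0.26874) + (2/3)(0.57331) + (1/7)(0.15795) = 0.42717.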